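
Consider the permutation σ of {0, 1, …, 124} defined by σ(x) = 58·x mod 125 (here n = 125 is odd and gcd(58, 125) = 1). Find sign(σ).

-1

Orbit of 124 under x↦58x: [124, 67, 11, 13, 4, 107, 81]… (length divides ord_125(58)).
Cycle lengths of π_58 on ℤ/125ℤ: [100, 20, 4, 1]; 4 cycles in total.
With 4 cycles on 125 points, sign = (−1)^{125−4} = -1.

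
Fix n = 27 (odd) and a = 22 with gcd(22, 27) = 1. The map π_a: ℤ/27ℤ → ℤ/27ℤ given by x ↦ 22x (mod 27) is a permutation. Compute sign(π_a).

+1

Start at x=22: 22 → 25 → 10 → 4 → 7 → 19 → 13 → … (one orbit).
Cycle type of π: 9×2 + 3×2 + 1×3; total 7 cycles.
27 − 7 = 20 transpositions; sign(π) = (−1)^20 = +1.
The Jacobi symbol (22|27) = +1 (Zolotarev) agrees.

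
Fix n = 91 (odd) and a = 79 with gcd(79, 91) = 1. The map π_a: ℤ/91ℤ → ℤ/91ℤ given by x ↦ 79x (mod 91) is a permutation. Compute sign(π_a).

Start at x=53: 53 → 1 → 79 → 53 (one orbit).
Decompose π into cycles: lengths [3, 3, 3, 3, 3, 3, 3, 3, 3, 3, 3, 3, 3, 3, 3, 3, 3, 3, 3, 3, 3, 3, 3, 3, 3, 3, 1, 1, 1, 1, 1, 1, 1, 1, 1, 1, 1, 1, 1] (39 cycles, including the fixed point 0).
39 cycles on 91: each ℓ→(−1)^(ℓ−1), product (−1)^52 = +1.

+1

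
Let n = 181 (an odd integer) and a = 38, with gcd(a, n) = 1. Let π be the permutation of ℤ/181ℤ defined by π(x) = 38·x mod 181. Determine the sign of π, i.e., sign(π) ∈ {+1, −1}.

Orbit of 43 under x↦38x: [43, 5, 9, 161, 145, 80, 144]… (length divides ord_181(38)).
5 cycles of lengths [45, 45, 45, 45, 1].
With 5 cycles on 181 points, sign = (−1)^{181−5} = +1.

+1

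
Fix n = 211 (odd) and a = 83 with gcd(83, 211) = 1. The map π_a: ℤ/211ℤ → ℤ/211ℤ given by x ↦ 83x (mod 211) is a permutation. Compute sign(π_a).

Start at x=107: 107 → 19 → 100 → 71 → 196 → 21 → 55 → … (one orbit).
Cycle type of π: 15×14 + 1; total 15 cycles.
n − c = 211 − 15 = 196; sign = (−1)^196 = +1.
Via Zolotarev, sign(π_{83}) = (83|211) = +1.

+1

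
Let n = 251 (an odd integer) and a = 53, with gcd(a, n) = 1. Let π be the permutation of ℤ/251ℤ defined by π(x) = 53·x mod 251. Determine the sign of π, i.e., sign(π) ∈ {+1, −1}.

Start at x=82: 82 → 79 → 171 → 27 → 176 → 41 → 165 → … (one orbit).
π_53 has 2 disjoint cycles with lengths [250, 1] on {0,…,250}.
251 − 2 = 249 transpositions; sign(π) = (−1)^249 = -1.

-1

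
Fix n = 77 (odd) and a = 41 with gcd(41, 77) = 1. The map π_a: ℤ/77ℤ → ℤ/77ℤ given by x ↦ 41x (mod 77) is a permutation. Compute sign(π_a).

+1

Orbit of 76 under x↦41x: [76, 36, 13, 71, 62, 1, 41]… (length divides ord_77(41)).
π_41 has 11 disjoint cycles with lengths [10, 10, 10, 10, 10, 10, 10, 2, 2, 2, 1] on {0,…,76}.
sign(π) = (−1)^{n − #cycles} = (−1)^{77−11} = (−1)^66 = +1.
The Jacobi symbol (41|77) = +1 (Zolotarev) agrees.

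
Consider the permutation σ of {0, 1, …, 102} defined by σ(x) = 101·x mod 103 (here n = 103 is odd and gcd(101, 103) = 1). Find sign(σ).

-1

Orbit of 49 under x↦101x: [49, 5, 93, 20, 63, 80, 46]… (length divides ord_103(101)).
The orbit structure of x ↦ 101x mod 103: 2 orbits of sizes [102, 1].
sign(π) = (−1)^{n − #cycles} = (−1)^{103−2} = (−1)^101 = -1.
(101|103)_J = -1 (Zolotarev's lemma cross-check).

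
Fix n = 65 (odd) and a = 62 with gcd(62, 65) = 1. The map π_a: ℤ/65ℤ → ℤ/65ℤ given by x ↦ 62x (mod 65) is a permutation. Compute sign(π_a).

Orbit of 43 under x↦62x: [43, 1, 62, 9, 38, 16, 17]… (length divides ord_65(62)).
Cycle lengths of π_62 on ℤ/65ℤ: [12, 12, 12, 12, 6, 6, 4, 1]; 8 cycles in total.
With 8 cycles on 65 points, sign = (−1)^{65−8} = -1.

-1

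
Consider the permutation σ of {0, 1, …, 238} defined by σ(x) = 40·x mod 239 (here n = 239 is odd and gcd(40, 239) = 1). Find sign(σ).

+1

Trace 40: π^k(40) = [40, 166, 187, 71, 211, 75, 132] for k=0..6.
Cycle lengths of π_40 on ℤ/239ℤ: [17, 17, 17, 17, 17, 17, 17, 17, 17, 17, 17, 17, 17, 17, 1]; 15 cycles in total.
With 15 cycles on 239 points, sign = (−1)^{239−15} = +1.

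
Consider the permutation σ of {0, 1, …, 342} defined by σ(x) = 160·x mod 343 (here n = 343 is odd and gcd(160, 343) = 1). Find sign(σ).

Orbit of 139 under x↦160x: [139, 288, 118, 15, 342, 183, 125]… (length divides ord_343(160)).
10 cycles of lengths [98, 98, 98, 14, 14, 14, 2, 2, 2, 1].
n − c = 343 − 10 = 333; sign = (−1)^333 = -1.

-1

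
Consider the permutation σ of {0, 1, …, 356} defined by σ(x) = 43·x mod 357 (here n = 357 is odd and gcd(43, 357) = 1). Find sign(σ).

+1

Start at x=274: 274 → 1 → 43 → 64 → 253 → 169 → 127 → … (one orbit).
63 cycles of lengths [8, 8, 8, 8, 8, 8, 8, 8, 8, 8, 8, 8, 8, 8, 8, 8, 8, 8, 8, 8, 8, 8, 8, 8, 8, 8, 8, 8, 8, 8, 8, 8, 8, 8, 8, 8, 8, 8, 8, 8, 8, 8, 1, 1, 1, 1, 1, 1, 1, 1, 1, 1, 1, 1, 1, 1, 1, 1, 1, 1, 1, 1, 1].
With 63 cycles on 357 points, sign = (−1)^{357−63} = +1.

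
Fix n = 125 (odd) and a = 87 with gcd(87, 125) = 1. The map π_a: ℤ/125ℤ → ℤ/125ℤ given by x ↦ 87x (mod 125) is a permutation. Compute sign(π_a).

-1

Trace 73: π^k(73) = [73, 101, 37, 94, 53, 111, 32] for k=0..6.
Cycle type of π: 100 + 20 + 4 + 1; total 4 cycles.
sign(π) = (−1)^{n − #cycles} = (−1)^{125−4} = (−1)^121 = -1.
The Jacobi symbol (87|125) = -1 (Zolotarev) agrees.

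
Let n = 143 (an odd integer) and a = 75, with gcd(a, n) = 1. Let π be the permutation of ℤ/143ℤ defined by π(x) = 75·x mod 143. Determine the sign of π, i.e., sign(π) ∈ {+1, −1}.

+1

Start at x=1: 1 → 75 → 48 → 25 → 16 → 56 → 53 → … (one orbit).
Decompose π into cycles: lengths [30, 30, 30, 30, 6, 6, 5, 5, 1] (9 cycles, including the fixed point 0).
With 9 cycles on 143 points, sign = (−1)^{143−9} = +1.
Zolotarev: (75|143) = +1, matching the cycle-count sign.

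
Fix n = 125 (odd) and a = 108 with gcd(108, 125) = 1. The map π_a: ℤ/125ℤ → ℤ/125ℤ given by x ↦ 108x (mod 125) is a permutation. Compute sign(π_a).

-1

Trace 92: π^k(92) = [92, 61, 88, 4, 57, 31, 98] for k=0..6.
Decompose π into cycles: lengths [100, 20, 4, 1] (4 cycles, including the fixed point 0).
With 4 cycles on 125 points, sign = (−1)^{125−4} = -1.
(108|125)_J = -1 (Zolotarev's lemma cross-check).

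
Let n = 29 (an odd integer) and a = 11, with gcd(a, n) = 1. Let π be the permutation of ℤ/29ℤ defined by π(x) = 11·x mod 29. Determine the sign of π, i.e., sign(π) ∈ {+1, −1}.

Orbit of 8 under x↦11x: [8, 1, 11, 5, 26, 25, 14]… (length divides ord_29(11)).
Decompose π into cycles: lengths [28, 1] (2 cycles, including the fixed point 0).
2 cycles on 29: each ℓ→(−1)^(ℓ−1), product (−1)^27 = -1.

-1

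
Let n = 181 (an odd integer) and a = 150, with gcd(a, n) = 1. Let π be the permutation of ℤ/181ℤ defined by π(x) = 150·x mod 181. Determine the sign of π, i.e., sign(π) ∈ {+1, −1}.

Trace 35: π^k(35) = [35, 1, 150, 56, 74, 59, 162] for k=0..6.
Decompose π into cycles: lengths [20, 20, 20, 20, 20, 20, 20, 20, 20, 1] (10 cycles, including the fixed point 0).
181 − 10 = 171 transpositions; sign(π) = (−1)^171 = -1.
(150|181)_J = -1 (Zolotarev's lemma cross-check).

-1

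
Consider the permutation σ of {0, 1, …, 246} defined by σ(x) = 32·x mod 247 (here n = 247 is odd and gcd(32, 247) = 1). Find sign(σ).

+1

Start at x=2: 2 → 64 → 72 → 81 → 122 → 199 → 193 → … (one orbit).
π_32 has 9 disjoint cycles with lengths [36, 36, 36, 36, 36, 36, 18, 12, 1] on {0,…,246}.
sign(π) = (−1)^{n − #cycles} = (−1)^{247−9} = (−1)^238 = +1.
(32|247)_J = +1 (Zolotarev's lemma cross-check).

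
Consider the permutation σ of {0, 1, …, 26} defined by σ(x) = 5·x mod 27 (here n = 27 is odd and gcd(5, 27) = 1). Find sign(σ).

Trace 13: π^k(13) = [13, 11, 1, 5, 25, 17, 4] for k=0..6.
π_5 has 4 disjoint cycles with lengths [18, 6, 2, 1] on {0,…,26}.
With 4 cycles on 27 points, sign = (−1)^{27−4} = -1.

-1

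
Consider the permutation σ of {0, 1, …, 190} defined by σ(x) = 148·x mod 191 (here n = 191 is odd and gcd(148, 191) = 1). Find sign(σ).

-1

Trace 15: π^k(15) = [15, 119, 40, 190, 43, 61, 51] for k=0..6.
Cycle lengths of π_148 on ℤ/191ℤ: [190, 1]; 2 cycles in total.
Σ(ℓ_i−1) = 191−2 = 189; sign = (−1)^189 = -1.
The Jacobi symbol (148|191) = -1 (Zolotarev) agrees.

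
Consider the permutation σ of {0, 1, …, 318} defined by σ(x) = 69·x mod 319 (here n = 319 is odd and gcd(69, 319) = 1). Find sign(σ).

Trace 258: π^k(258) = [258, 257, 188, 212, 273, 16, 147] for k=0..6.
The orbit structure of x ↦ 69x mod 319: 6 orbits of sizes [140, 140, 28, 5, 5, 1].
Σ(ℓ_i−1) = 319−6 = 313; sign = (−1)^313 = -1.
(69|319)_J = -1 (Zolotarev's lemma cross-check).

-1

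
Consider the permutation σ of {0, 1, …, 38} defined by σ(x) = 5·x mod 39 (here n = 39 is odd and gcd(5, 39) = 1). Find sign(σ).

Orbit of 8 under x↦5x: [8, 1, 5, 25]… (length divides ord_39(5)).
11 cycles of lengths [4, 4, 4, 4, 4, 4, 4, 4, 4, 2, 1].
sign(π) = (−1)^{n − #cycles} = (−1)^{39−11} = (−1)^28 = +1.
Check: (5/39) = +1 by Zolotarev.

+1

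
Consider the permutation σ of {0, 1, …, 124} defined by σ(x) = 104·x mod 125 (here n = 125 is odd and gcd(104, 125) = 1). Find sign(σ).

Orbit of 9 under x↦104x: [9, 61, 94, 26, 79, 91, 89]… (length divides ord_125(104)).
Cycle type of π: 50×2 + 10×2 + 2×2 + 1; total 7 cycles.
7 cycles on 125: each ℓ→(−1)^(ℓ−1), product (−1)^118 = +1.
Via Zolotarev, sign(π_{104}) = (104|125) = +1.

+1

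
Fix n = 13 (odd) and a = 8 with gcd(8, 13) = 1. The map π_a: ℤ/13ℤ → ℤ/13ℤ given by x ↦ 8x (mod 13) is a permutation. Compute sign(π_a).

-1

Orbit of 5 under x↦8x: [5, 1, 8, 12]… (length divides ord_13(8)).
π_8 has 4 disjoint cycles with lengths [4, 4, 4, 1] on {0,…,12}.
sign(π) = (−1)^{n − #cycles} = (−1)^{13−4} = (−1)^9 = -1.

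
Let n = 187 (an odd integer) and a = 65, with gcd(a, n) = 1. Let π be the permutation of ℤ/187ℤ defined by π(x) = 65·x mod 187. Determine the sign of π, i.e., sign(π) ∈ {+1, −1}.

+1

Orbit of 1 under x↦65x: [1, 65, 111, 109, 166, 131, 100]… (length divides ord_187(65)).
Cycle lengths of π_65 on ℤ/187ℤ: [16, 16, 16, 16, 16, 16, 16, 16, 16, 16, 16, 2, 2, 2, 2, 2, 1]; 17 cycles in total.
187 − 17 = 170 transpositions; sign(π) = (−1)^170 = +1.
Via Zolotarev, sign(π_{65}) = (65|187) = +1.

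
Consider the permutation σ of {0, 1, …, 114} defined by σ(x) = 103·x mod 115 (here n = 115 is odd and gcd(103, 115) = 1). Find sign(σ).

+1

Orbit of 42 under x↦103x: [42, 71, 68, 104, 17, 26, 33]… (length divides ord_115(103)).
Cycle type of π: 44×2 + 22 + 4 + 1; total 5 cycles.
With 5 cycles on 115 points, sign = (−1)^{115−5} = +1.
Check: (103/115) = +1 by Zolotarev.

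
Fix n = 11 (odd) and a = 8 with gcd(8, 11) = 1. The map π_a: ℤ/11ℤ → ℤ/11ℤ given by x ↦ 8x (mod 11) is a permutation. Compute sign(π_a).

-1

Trace 5: π^k(5) = [5, 7, 1, 8, 9, 6, 4] for k=0..6.
Cycle type of π: 10 + 1; total 2 cycles.
11 − 2 = 9 transpositions; sign(π) = (−1)^9 = -1.
Zolotarev: (8|11) = -1, matching the cycle-count sign.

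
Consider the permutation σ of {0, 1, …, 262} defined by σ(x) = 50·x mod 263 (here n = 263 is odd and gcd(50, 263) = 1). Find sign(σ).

+1

Start at x=184: 184 → 258 → 13 → 124 → 151 → 186 → 95 → … (one orbit).
The orbit structure of x ↦ 50x mod 263: 3 orbits of sizes [131, 131, 1].
3 cycles on 263: each ℓ→(−1)^(ℓ−1), product (−1)^260 = +1.
Via Zolotarev, sign(π_{50}) = (50|263) = +1.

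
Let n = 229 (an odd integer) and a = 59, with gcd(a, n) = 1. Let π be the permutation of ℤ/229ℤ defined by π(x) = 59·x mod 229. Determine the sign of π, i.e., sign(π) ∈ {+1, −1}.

Trace 170: π^k(170) = [170, 183, 34, 174, 190, 218, 38] for k=0..6.
2 cycles of lengths [228, 1].
sign(π) = (−1)^{n − #cycles} = (−1)^{229−2} = (−1)^227 = -1.
Check: (59/229) = -1 by Zolotarev.

-1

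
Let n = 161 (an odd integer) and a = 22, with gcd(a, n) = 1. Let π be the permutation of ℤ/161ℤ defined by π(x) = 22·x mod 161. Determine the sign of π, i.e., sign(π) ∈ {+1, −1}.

-1

Orbit of 22 under x↦22x: [22, 1]… (length divides ord_161(22)).
Cycle lengths of π_22 on ℤ/161ℤ: [2, 2, 2, 2, 2, 2, 2, 2, 2, 2, 2, 2, 2, 2, 2, 2, 2, 2, 2, 2, 2, 2, 2, 2, 2, 2, 2, 2, 2, 2, 2, 2, 2, 2, 2, 2, 2, 2, 2, 2, 2, 2, 2, 2, 2, 2, 2, 2, 2, 2, 2, 2, 2, 2, 2, 2, 2, 2, 2, 2, 2, 2, 2, 2, 2, 2, 2, 2, 2, 2, 2, 2, 2, 2, 2, 2, 2, 1, 1, 1, 1, 1, 1, 1]; 84 cycles in total.
n − c = 161 − 84 = 77; sign = (−1)^77 = -1.
Zolotarev: (22|161) = -1, matching the cycle-count sign.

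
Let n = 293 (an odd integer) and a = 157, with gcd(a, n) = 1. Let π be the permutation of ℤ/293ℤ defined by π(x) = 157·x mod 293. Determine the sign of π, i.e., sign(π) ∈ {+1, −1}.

Orbit of 106 under x↦157x: [106, 234, 113, 161, 79, 97, 286]… (length divides ord_293(157)).
Cycle type of π: 292 + 1; total 2 cycles.
sign(π) = (−1)^{n − #cycles} = (−1)^{293−2} = (−1)^291 = -1.
Check: (157/293) = -1 by Zolotarev.

-1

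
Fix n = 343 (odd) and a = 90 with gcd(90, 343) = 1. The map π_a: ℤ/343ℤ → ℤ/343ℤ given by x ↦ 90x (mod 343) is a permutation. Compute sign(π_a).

-1

Orbit of 118 under x↦90x: [118, 330, 202, 1, 90, 211, 125]… (length divides ord_343(90)).
Decompose π into cycles: lengths [98, 98, 98, 14, 14, 14, 2, 2, 2, 1] (10 cycles, including the fixed point 0).
Σ(ℓ_i−1) = 343−10 = 333; sign = (−1)^333 = -1.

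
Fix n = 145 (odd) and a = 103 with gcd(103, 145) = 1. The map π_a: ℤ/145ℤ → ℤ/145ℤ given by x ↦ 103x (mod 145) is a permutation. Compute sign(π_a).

Trace 78: π^k(78) = [78, 59, 132, 111, 123, 54, 52] for k=0..6.
Cycle lengths of π_103 on ℤ/145ℤ: [28, 28, 28, 28, 7, 7, 7, 7, 4, 1]; 10 cycles in total.
10 cycles on 145: each ℓ→(−1)^(ℓ−1), product (−1)^135 = -1.
Via Zolotarev, sign(π_{103}) = (103|145) = -1.

-1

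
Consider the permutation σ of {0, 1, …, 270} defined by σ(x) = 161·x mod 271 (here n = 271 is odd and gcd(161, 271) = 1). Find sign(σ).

-1

Orbit of 28 under x↦161x: [28, 172, 50, 191, 128, 12, 35]… (length divides ord_271(161)).
2 cycles of lengths [270, 1].
With 2 cycles on 271 points, sign = (−1)^{271−2} = -1.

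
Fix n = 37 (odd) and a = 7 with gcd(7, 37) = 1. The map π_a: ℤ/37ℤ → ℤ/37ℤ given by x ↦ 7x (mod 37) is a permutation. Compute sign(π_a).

Trace 1: π^k(1) = [1, 7, 12, 10, 33, 9, 26] for k=0..6.
π_7 has 5 disjoint cycles with lengths [9, 9, 9, 9, 1] on {0,…,36}.
Σ(ℓ_i−1) = 37−5 = 32; sign = (−1)^32 = +1.
Check: (7/37) = +1 by Zolotarev.

+1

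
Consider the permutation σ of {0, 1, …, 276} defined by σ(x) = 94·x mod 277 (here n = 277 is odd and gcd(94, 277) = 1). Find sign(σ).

Orbit of 39 under x↦94x: [39, 65, 16, 119, 106, 269, 79]… (length divides ord_277(94)).
Decompose π into cycles: lengths [276, 1] (2 cycles, including the fixed point 0).
277 − 2 = 275 transpositions; sign(π) = (−1)^275 = -1.

-1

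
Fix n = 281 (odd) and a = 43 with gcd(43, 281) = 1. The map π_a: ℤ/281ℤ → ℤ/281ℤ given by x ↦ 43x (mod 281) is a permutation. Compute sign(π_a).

+1

Trace 32: π^k(32) = [32, 252, 158, 50, 183, 1, 43] for k=0..6.
5 cycles of lengths [70, 70, 70, 70, 1].
5 cycles on 281: each ℓ→(−1)^(ℓ−1), product (−1)^276 = +1.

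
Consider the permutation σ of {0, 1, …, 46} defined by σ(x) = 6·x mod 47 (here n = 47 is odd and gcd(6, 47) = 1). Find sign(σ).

+1

Trace 9: π^k(9) = [9, 7, 42, 17, 8, 1, 6] for k=0..6.
π_6 has 3 disjoint cycles with lengths [23, 23, 1] on {0,…,46}.
3 cycles on 47: each ℓ→(−1)^(ℓ−1), product (−1)^44 = +1.
Check: (6/47) = +1 by Zolotarev.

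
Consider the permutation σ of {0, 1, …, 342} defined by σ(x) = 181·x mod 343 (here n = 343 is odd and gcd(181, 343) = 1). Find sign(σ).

Trace 272: π^k(272) = [272, 183, 195, 309, 20, 190, 90] for k=0..6.
10 cycles of lengths [98, 98, 98, 14, 14, 14, 2, 2, 2, 1].
343 − 10 = 333 transpositions; sign(π) = (−1)^333 = -1.
The Jacobi symbol (181|343) = -1 (Zolotarev) agrees.

-1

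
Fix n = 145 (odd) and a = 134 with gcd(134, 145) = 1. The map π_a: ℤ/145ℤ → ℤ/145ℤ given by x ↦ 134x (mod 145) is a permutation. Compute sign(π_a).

Orbit of 79 under x↦134x: [79, 1, 134, 121, 119, 141, 44]… (length divides ord_145(134)).
Cycle lengths of π_134 on ℤ/145ℤ: [28, 28, 28, 28, 28, 2, 2, 1]; 8 cycles in total.
sign(π) = (−1)^{n − #cycles} = (−1)^{145−8} = (−1)^137 = -1.

-1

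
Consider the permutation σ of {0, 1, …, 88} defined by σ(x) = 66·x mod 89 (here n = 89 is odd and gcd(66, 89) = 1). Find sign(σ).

-1

Orbit of 85 under x↦66x: [85, 3, 20, 74, 78, 75, 55]… (length divides ord_89(66)).
The orbit structure of x ↦ 66x mod 89: 2 orbits of sizes [88, 1].
n − c = 89 − 2 = 87; sign = (−1)^87 = -1.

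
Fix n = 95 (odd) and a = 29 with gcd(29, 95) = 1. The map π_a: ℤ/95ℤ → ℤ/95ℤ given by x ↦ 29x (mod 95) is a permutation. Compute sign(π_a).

-1

Start at x=69: 69 → 6 → 79 → 11 → 34 → 36 → 94 → … (one orbit).
π_29 has 8 disjoint cycles with lengths [18, 18, 18, 18, 18, 2, 2, 1] on {0,…,94}.
Σ(ℓ_i−1) = 95−8 = 87; sign = (−1)^87 = -1.
Via Zolotarev, sign(π_{29}) = (29|95) = -1.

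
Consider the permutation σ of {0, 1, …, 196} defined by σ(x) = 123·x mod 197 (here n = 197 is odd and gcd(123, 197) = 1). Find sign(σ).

-1

Orbit of 10 under x↦123x: [10, 48, 191, 50, 43, 167, 53]… (length divides ord_197(123)).
The orbit structure of x ↦ 123x mod 197: 2 orbits of sizes [196, 1].
197 − 2 = 195 transpositions; sign(π) = (−1)^195 = -1.
(123|197)_J = -1 (Zolotarev's lemma cross-check).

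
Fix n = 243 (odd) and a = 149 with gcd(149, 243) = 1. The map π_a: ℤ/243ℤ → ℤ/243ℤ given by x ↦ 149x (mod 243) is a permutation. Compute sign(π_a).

-1

Trace 233: π^k(233) = [233, 211, 92, 100, 77, 52, 215] for k=0..6.
The orbit structure of x ↦ 149x mod 243: 6 orbits of sizes [162, 54, 18, 6, 2, 1].
243 − 6 = 237 transpositions; sign(π) = (−1)^237 = -1.
Zolotarev: (149|243) = -1, matching the cycle-count sign.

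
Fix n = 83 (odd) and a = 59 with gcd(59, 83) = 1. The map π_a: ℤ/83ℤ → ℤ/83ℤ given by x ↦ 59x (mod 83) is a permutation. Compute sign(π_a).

Orbit of 28 under x↦59x: [28, 75, 26, 40, 36, 49, 69]… (length divides ord_83(59)).
π_59 has 3 disjoint cycles with lengths [41, 41, 1] on {0,…,82}.
3 cycles on 83: each ℓ→(−1)^(ℓ−1), product (−1)^80 = +1.
Check: (59/83) = +1 by Zolotarev.

+1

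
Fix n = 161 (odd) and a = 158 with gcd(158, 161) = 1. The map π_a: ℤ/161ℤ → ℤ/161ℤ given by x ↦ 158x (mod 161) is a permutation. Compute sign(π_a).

Orbit of 149 under x↦158x: [149, 36, 53, 2, 155, 18, 107]… (length divides ord_161(158)).
Cycle type of π: 66×2 + 22 + 3×2 + 1; total 6 cycles.
n − c = 161 − 6 = 155; sign = (−1)^155 = -1.
(158|161)_J = -1 (Zolotarev's lemma cross-check).

-1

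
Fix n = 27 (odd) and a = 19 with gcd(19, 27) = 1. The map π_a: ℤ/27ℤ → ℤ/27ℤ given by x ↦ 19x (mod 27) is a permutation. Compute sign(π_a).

Orbit of 10 under x↦19x: [10, 1, 19]… (length divides ord_27(19)).
π_19 has 15 disjoint cycles with lengths [3, 3, 3, 3, 3, 3, 1, 1, 1, 1, 1, 1, 1, 1, 1] on {0,…,26}.
Σ(ℓ_i−1) = 27−15 = 12; sign = (−1)^12 = +1.

+1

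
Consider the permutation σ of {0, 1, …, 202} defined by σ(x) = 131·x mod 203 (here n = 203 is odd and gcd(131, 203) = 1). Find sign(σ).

+1

Trace 69: π^k(69) = [69, 107, 10, 92, 75, 81, 55] for k=0..6.
5 cycles of lengths [84, 84, 28, 6, 1].
n − c = 203 − 5 = 198; sign = (−1)^198 = +1.
The Jacobi symbol (131|203) = +1 (Zolotarev) agrees.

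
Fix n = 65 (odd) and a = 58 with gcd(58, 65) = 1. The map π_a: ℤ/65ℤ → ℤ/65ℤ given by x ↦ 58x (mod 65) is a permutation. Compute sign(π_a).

+1

Trace 1: π^k(1) = [1, 58, 49, 47, 61, 28, 64] for k=0..6.
π_58 has 7 disjoint cycles with lengths [12, 12, 12, 12, 12, 4, 1] on {0,…,64}.
With 7 cycles on 65 points, sign = (−1)^{65−7} = +1.
Zolotarev: (58|65) = +1, matching the cycle-count sign.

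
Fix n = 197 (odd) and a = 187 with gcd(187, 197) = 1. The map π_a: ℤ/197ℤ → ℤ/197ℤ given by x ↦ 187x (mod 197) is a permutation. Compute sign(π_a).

Orbit of 114 under x↦187x: [114, 42, 171, 63, 158, 193, 40]… (length divides ord_197(187)).
Cycle type of π: 49×4 + 1; total 5 cycles.
Σ(ℓ_i−1) = 197−5 = 192; sign = (−1)^192 = +1.

+1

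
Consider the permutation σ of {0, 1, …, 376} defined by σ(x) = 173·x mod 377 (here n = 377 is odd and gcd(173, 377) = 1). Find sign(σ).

Start at x=231: 231 → 1 → 173 → 146 → 376 → 204 → 231 (one orbit).
Decompose π into cycles: lengths [6, 6, 6, 6, 6, 6, 6, 6, 6, 6, 6, 6, 6, 6, 6, 6, 6, 6, 6, 6, 6, 6, 6, 6, 6, 6, 6, 6, 6, 6, 6, 6, 6, 6, 6, 6, 6, 6, 6, 6, 6, 6, 6, 6, 6, 6, 6, 6, 6, 6, 6, 6, 6, 6, 6, 6, 6, 6, 2, 2, 2, 2, 2, 2, 2, 2, 2, 2, 2, 2, 2, 2, 1] (73 cycles, including the fixed point 0).
377 − 73 = 304 transpositions; sign(π) = (−1)^304 = +1.
Zolotarev: (173|377) = +1, matching the cycle-count sign.

+1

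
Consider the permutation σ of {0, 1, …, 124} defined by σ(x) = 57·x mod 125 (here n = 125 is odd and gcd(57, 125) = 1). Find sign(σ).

-1

Trace 68: π^k(68) = [68, 1, 57, 124] for k=0..3.
Cycle type of π: 4×31 + 1; total 32 cycles.
With 32 cycles on 125 points, sign = (−1)^{125−32} = -1.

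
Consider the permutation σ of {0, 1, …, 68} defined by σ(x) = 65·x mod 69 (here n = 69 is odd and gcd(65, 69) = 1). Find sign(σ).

Orbit of 31 under x↦65x: [31, 14, 13, 17, 1, 65, 16]… (length divides ord_69(65)).
The orbit structure of x ↦ 65x mod 69: 5 orbits of sizes [22, 22, 22, 2, 1].
Σ(ℓ_i−1) = 69−5 = 64; sign = (−1)^64 = +1.
Zolotarev: (65|69) = +1, matching the cycle-count sign.

+1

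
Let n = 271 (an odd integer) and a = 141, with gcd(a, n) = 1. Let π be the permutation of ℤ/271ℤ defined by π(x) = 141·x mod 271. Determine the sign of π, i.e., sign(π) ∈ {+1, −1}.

+1

Start at x=1: 1 → 141 → 98 → 268 → 119 → 248 → 9 → … (one orbit).
The orbit structure of x ↦ 141x mod 271: 7 orbits of sizes [45, 45, 45, 45, 45, 45, 1].
With 7 cycles on 271 points, sign = (−1)^{271−7} = +1.
The Jacobi symbol (141|271) = +1 (Zolotarev) agrees.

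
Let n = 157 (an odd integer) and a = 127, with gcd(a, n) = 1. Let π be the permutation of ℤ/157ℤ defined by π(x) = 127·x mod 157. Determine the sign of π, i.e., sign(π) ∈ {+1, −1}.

Orbit of 30 under x↦127x: [30, 42, 153, 120, 11, 141, 9]… (length divides ord_157(127)).
The orbit structure of x ↦ 127x mod 157: 3 orbits of sizes [78, 78, 1].
n − c = 157 − 3 = 154; sign = (−1)^154 = +1.

+1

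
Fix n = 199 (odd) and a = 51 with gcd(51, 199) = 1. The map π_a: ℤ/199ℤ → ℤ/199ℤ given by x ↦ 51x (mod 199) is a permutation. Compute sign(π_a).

+1

Start at x=16: 16 → 20 → 25 → 81 → 151 → 139 → 124 → … (one orbit).
3 cycles of lengths [99, 99, 1].
n − c = 199 − 3 = 196; sign = (−1)^196 = +1.
Check: (51/199) = +1 by Zolotarev.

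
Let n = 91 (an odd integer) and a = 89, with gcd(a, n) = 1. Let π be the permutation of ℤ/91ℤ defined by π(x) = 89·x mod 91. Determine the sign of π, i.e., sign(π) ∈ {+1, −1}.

+1

Start at x=89: 89 → 4 → 83 → 16 → 59 → 64 → 54 → … (one orbit).
Cycle type of π: 12×7 + 6 + 1; total 9 cycles.
sign(π) = (−1)^{n − #cycles} = (−1)^{91−9} = (−1)^82 = +1.
(89|91)_J = +1 (Zolotarev's lemma cross-check).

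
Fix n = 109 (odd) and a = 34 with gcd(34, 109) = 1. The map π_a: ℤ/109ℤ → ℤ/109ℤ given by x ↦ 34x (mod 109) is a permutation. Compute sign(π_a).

Start at x=105: 105 → 82 → 63 → 71 → 16 → 108 → 75 → … (one orbit).
π_34 has 7 disjoint cycles with lengths [18, 18, 18, 18, 18, 18, 1] on {0,…,108}.
109 − 7 = 102 transpositions; sign(π) = (−1)^102 = +1.

+1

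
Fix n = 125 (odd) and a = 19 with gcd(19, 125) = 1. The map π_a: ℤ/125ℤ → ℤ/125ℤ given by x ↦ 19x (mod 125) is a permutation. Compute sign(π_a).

Orbit of 116 under x↦19x: [116, 79, 1, 19, 111, 109, 71]… (length divides ord_125(19)).
7 cycles of lengths [50, 50, 10, 10, 2, 2, 1].
sign(π) = (−1)^{n − #cycles} = (−1)^{125−7} = (−1)^118 = +1.
Via Zolotarev, sign(π_{19}) = (19|125) = +1.

+1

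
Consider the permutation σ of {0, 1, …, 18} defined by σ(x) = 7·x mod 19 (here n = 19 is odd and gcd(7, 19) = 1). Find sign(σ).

+1

Trace 11: π^k(11) = [11, 1, 7] for k=0..2.
Cycle lengths of π_7 on ℤ/19ℤ: [3, 3, 3, 3, 3, 3, 1]; 7 cycles in total.
Σ(ℓ_i−1) = 19−7 = 12; sign = (−1)^12 = +1.
Zolotarev: (7|19) = +1, matching the cycle-count sign.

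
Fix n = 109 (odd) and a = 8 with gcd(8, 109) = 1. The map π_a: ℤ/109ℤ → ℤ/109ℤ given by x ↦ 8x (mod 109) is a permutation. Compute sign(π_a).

Start at x=41: 41 → 1 → 8 → 64 → 76 → 63 → 68 → … (one orbit).
Cycle type of π: 12×9 + 1; total 10 cycles.
Σ(ℓ_i−1) = 109−10 = 99; sign = (−1)^99 = -1.
Via Zolotarev, sign(π_{8}) = (8|109) = -1.

-1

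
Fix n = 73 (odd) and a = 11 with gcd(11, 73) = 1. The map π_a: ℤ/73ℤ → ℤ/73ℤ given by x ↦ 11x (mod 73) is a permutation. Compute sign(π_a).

Orbit of 19 under x↦11x: [19, 63, 36, 31, 49, 28, 16]… (length divides ord_73(11)).
Decompose π into cycles: lengths [72, 1] (2 cycles, including the fixed point 0).
With 2 cycles on 73 points, sign = (−1)^{73−2} = -1.
Zolotarev: (11|73) = -1, matching the cycle-count sign.

-1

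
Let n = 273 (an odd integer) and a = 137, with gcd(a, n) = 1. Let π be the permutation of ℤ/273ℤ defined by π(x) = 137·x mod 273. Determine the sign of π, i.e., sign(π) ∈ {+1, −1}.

Orbit of 128 under x↦137x: [128, 64, 32, 16, 8, 4, 2]… (length divides ord_273(137)).
Cycle type of π: 12×21 + 6×2 + 3×2 + 2 + 1; total 27 cycles.
273 − 27 = 246 transpositions; sign(π) = (−1)^246 = +1.
Via Zolotarev, sign(π_{137}) = (137|273) = +1.

+1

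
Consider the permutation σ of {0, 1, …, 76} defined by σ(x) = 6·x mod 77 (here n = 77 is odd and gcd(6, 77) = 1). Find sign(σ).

+1

Orbit of 76 under x↦6x: [76, 71, 41, 15, 13, 1, 6]… (length divides ord_77(6)).
Decompose π into cycles: lengths [10, 10, 10, 10, 10, 10, 10, 2, 2, 2, 1] (11 cycles, including the fixed point 0).
Σ(ℓ_i−1) = 77−11 = 66; sign = (−1)^66 = +1.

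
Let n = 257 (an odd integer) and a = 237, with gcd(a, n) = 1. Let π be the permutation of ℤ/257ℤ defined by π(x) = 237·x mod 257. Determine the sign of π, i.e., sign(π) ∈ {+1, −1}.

-1

Orbit of 248 under x↦237x: [248, 180, 255, 40, 228, 66, 222]… (length divides ord_257(237)).
Decompose π into cycles: lengths [256, 1] (2 cycles, including the fixed point 0).
2 cycles on 257: each ℓ→(−1)^(ℓ−1), product (−1)^255 = -1.
(237|257)_J = -1 (Zolotarev's lemma cross-check).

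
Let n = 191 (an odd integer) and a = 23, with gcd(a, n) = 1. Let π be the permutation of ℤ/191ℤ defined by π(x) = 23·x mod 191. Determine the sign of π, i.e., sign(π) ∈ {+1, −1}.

+1

Start at x=121: 121 → 109 → 24 → 170 → 90 → 160 → 51 → … (one orbit).
3 cycles of lengths [95, 95, 1].
n − c = 191 − 3 = 188; sign = (−1)^188 = +1.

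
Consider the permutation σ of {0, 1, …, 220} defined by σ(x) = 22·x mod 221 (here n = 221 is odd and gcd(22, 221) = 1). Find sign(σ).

Orbit of 48 under x↦22x: [48, 172, 27, 152, 29, 196, 113]… (length divides ord_221(22)).
The orbit structure of x ↦ 22x mod 221: 10 orbits of sizes [48, 48, 48, 48, 16, 3, 3, 3, 3, 1].
Σ(ℓ_i−1) = 221−10 = 211; sign = (−1)^211 = -1.

-1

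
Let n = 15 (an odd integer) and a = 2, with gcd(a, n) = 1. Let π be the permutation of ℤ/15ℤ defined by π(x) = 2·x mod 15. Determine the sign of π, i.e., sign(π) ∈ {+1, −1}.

+1

Start at x=4: 4 → 8 → 1 → 2 → 4 (one orbit).
The orbit structure of x ↦ 2x mod 15: 5 orbits of sizes [4, 4, 4, 2, 1].
15 − 5 = 10 transpositions; sign(π) = (−1)^10 = +1.
The Jacobi symbol (2|15) = +1 (Zolotarev) agrees.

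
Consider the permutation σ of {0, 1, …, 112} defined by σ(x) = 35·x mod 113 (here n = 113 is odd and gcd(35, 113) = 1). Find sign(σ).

-1

Start at x=42: 42 → 1 → 35 → 95 → 48 → 98 → 40 → … (one orbit).
Cycle lengths of π_35 on ℤ/113ℤ: [16, 16, 16, 16, 16, 16, 16, 1]; 8 cycles in total.
Σ(ℓ_i−1) = 113−8 = 105; sign = (−1)^105 = -1.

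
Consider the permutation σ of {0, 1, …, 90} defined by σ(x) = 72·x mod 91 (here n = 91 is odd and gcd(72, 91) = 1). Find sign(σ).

Trace 9: π^k(9) = [9, 11, 64, 58, 81, 8, 30] for k=0..6.
The orbit structure of x ↦ 72x mod 91: 10 orbits of sizes [12, 12, 12, 12, 12, 12, 12, 3, 3, 1].
10 cycles on 91: each ℓ→(−1)^(ℓ−1), product (−1)^81 = -1.

-1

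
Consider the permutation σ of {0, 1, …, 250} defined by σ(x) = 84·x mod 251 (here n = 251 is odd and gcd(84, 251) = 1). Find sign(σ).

Trace 237: π^k(237) = [237, 79, 110, 204, 68, 190, 147] for k=0..6.
π_84 has 3 disjoint cycles with lengths [125, 125, 1] on {0,…,250}.
With 3 cycles on 251 points, sign = (−1)^{251−3} = +1.

+1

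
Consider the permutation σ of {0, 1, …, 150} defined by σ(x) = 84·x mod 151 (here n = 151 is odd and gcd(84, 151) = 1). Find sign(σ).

+1

Orbit of 123 under x↦84x: [123, 64, 91, 94, 44, 72, 8]… (length divides ord_151(84)).
The orbit structure of x ↦ 84x mod 151: 7 orbits of sizes [25, 25, 25, 25, 25, 25, 1].
n − c = 151 − 7 = 144; sign = (−1)^144 = +1.
Via Zolotarev, sign(π_{84}) = (84|151) = +1.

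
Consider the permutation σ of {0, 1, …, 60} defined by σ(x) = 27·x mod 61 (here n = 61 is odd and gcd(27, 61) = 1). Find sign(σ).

Start at x=27: 27 → 58 → 41 → 9 → 60 → 34 → 3 → … (one orbit).
Cycle lengths of π_27 on ℤ/61ℤ: [10, 10, 10, 10, 10, 10, 1]; 7 cycles in total.
61 − 7 = 54 transpositions; sign(π) = (−1)^54 = +1.
Check: (27/61) = +1 by Zolotarev.

+1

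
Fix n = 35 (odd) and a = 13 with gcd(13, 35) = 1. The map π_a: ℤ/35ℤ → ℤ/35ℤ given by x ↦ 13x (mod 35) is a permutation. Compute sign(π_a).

+1

Orbit of 13 under x↦13x: [13, 29, 27, 1]… (length divides ord_35(13)).
Decompose π into cycles: lengths [4, 4, 4, 4, 4, 4, 4, 2, 2, 2, 1] (11 cycles, including the fixed point 0).
11 cycles on 35: each ℓ→(−1)^(ℓ−1), product (−1)^24 = +1.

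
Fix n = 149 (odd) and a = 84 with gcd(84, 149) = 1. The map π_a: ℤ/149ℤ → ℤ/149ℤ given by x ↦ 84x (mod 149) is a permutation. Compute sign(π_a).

Start at x=40: 40 → 82 → 34 → 25 → 14 → 133 → 146 → … (one orbit).
π_84 has 2 disjoint cycles with lengths [148, 1] on {0,…,148}.
n − c = 149 − 2 = 147; sign = (−1)^147 = -1.

-1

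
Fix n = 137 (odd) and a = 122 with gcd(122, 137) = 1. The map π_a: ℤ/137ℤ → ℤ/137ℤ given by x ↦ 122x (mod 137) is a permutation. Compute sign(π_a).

+1

Start at x=73: 73 → 1 → 122 → 88 → 50 → 72 → 16 → … (one orbit).
The orbit structure of x ↦ 122x mod 137: 9 orbits of sizes [17, 17, 17, 17, 17, 17, 17, 17, 1].
n − c = 137 − 9 = 128; sign = (−1)^128 = +1.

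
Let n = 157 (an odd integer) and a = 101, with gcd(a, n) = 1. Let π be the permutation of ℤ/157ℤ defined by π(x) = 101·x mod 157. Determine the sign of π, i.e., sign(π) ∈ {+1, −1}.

+1

Start at x=130: 130 → 99 → 108 → 75 → 39 → 14 → 1 → … (one orbit).
Cycle lengths of π_101 on ℤ/157ℤ: [13, 13, 13, 13, 13, 13, 13, 13, 13, 13, 13, 13, 1]; 13 cycles in total.
157 − 13 = 144 transpositions; sign(π) = (−1)^144 = +1.
The Jacobi symbol (101|157) = +1 (Zolotarev) agrees.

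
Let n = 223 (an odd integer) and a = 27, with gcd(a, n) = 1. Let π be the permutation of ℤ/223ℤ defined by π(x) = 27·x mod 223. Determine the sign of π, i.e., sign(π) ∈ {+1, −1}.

Trace 56: π^k(56) = [56, 174, 15, 182, 8, 216, 34] for k=0..6.
4 cycles of lengths [74, 74, 74, 1].
With 4 cycles on 223 points, sign = (−1)^{223−4} = -1.

-1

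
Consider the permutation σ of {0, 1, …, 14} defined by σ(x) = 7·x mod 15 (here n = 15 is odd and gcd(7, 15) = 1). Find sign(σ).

-1

Trace 7: π^k(7) = [7, 4, 13, 1] for k=0..3.
Decompose π into cycles: lengths [4, 4, 4, 1, 1, 1] (6 cycles, including the fixed point 0).
sign(π) = (−1)^{n − #cycles} = (−1)^{15−6} = (−1)^9 = -1.
Check: (7/15) = -1 by Zolotarev.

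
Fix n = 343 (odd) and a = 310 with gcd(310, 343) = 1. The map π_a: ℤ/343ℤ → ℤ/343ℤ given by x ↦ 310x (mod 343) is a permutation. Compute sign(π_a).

+1

Orbit of 291 under x↦310x: [291, 1, 310, 60, 78, 170, 221]… (length divides ord_343(310)).
π_310 has 7 disjoint cycles with lengths [147, 147, 21, 21, 3, 3, 1] on {0,…,342}.
sign(π) = (−1)^{n − #cycles} = (−1)^{343−7} = (−1)^336 = +1.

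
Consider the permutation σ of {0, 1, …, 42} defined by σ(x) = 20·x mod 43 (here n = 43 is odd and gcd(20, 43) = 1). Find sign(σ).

Trace 3: π^k(3) = [3, 17, 39, 6, 34, 35, 12] for k=0..6.
π_20 has 2 disjoint cycles with lengths [42, 1] on {0,…,42}.
43 − 2 = 41 transpositions; sign(π) = (−1)^41 = -1.

-1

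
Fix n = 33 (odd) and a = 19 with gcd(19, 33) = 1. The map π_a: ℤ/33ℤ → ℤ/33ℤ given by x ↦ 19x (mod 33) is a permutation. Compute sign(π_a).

Trace 4: π^k(4) = [4, 10, 25, 13, 16, 7, 1] for k=0..6.
The orbit structure of x ↦ 19x mod 33: 6 orbits of sizes [10, 10, 10, 1, 1, 1].
n − c = 33 − 6 = 27; sign = (−1)^27 = -1.
(19|33)_J = -1 (Zolotarev's lemma cross-check).

-1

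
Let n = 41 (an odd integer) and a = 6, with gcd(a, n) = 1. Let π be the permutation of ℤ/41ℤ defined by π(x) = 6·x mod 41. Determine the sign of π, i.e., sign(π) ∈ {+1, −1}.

Orbit of 6 under x↦6x: [6, 36, 11, 25, 27, 39, 29]… (length divides ord_41(6)).
Cycle type of π: 40 + 1; total 2 cycles.
With 2 cycles on 41 points, sign = (−1)^{41−2} = -1.

-1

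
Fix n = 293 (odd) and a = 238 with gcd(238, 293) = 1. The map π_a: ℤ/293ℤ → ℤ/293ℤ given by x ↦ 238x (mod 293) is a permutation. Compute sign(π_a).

Orbit of 65 under x↦238x: [65, 234, 22, 255, 39, 199, 189]… (length divides ord_293(238)).
Cycle type of π: 146×2 + 1; total 3 cycles.
293 − 3 = 290 transpositions; sign(π) = (−1)^290 = +1.

+1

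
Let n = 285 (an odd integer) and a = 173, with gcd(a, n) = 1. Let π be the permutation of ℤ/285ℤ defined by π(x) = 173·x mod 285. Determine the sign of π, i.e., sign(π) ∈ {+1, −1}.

Trace 121: π^k(121) = [121, 128, 199, 227, 226, 53, 49] for k=0..6.
Cycle type of π: 36×6 + 18×3 + 4×3 + 2 + 1; total 14 cycles.
285 − 14 = 271 transpositions; sign(π) = (−1)^271 = -1.
Check: (173/285) = -1 by Zolotarev.

-1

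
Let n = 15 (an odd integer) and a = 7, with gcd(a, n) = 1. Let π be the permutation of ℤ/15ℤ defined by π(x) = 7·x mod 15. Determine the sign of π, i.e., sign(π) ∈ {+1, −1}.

Orbit of 7 under x↦7x: [7, 4, 13, 1]… (length divides ord_15(7)).
π_7 has 6 disjoint cycles with lengths [4, 4, 4, 1, 1, 1] on {0,…,14}.
With 6 cycles on 15 points, sign = (−1)^{15−6} = -1.
The Jacobi symbol (7|15) = -1 (Zolotarev) agrees.

-1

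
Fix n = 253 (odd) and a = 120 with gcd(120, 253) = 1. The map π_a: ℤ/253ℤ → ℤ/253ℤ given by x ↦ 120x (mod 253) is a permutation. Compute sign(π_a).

+1

Start at x=133: 133 → 21 → 243 → 65 → 210 → 153 → 144 → … (one orbit).
Cycle lengths of π_120 on ℤ/253ℤ: [22, 22, 22, 22, 22, 22, 22, 22, 22, 22, 22, 2, 2, 2, 2, 2, 1]; 17 cycles in total.
17 cycles on 253: each ℓ→(−1)^(ℓ−1), product (−1)^236 = +1.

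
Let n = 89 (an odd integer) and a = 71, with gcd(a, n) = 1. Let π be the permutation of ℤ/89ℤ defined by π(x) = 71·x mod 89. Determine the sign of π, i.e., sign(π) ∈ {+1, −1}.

+1

Trace 79: π^k(79) = [79, 2, 53, 25, 84, 1, 71] for k=0..6.
The orbit structure of x ↦ 71x mod 89: 3 orbits of sizes [44, 44, 1].
3 cycles on 89: each ℓ→(−1)^(ℓ−1), product (−1)^86 = +1.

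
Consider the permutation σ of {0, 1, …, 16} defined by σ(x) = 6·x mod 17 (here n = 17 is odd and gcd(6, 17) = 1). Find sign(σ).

Trace 11: π^k(11) = [11, 15, 5, 13, 10, 9, 3] for k=0..6.
The orbit structure of x ↦ 6x mod 17: 2 orbits of sizes [16, 1].
Σ(ℓ_i−1) = 17−2 = 15; sign = (−1)^15 = -1.
The Jacobi symbol (6|17) = -1 (Zolotarev) agrees.

-1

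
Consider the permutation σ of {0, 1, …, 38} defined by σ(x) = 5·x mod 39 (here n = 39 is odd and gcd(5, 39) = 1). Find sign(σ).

+1

Orbit of 5 under x↦5x: [5, 25, 8, 1]… (length divides ord_39(5)).
The orbit structure of x ↦ 5x mod 39: 11 orbits of sizes [4, 4, 4, 4, 4, 4, 4, 4, 4, 2, 1].
39 − 11 = 28 transpositions; sign(π) = (−1)^28 = +1.
The Jacobi symbol (5|39) = +1 (Zolotarev) agrees.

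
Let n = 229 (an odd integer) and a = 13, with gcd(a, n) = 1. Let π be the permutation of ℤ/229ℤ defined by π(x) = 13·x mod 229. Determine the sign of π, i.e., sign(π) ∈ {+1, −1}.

Start at x=199: 199 → 68 → 197 → 42 → 88 → 228 → 216 → … (one orbit).
π_13 has 4 disjoint cycles with lengths [76, 76, 76, 1] on {0,…,228}.
sign(π) = (−1)^{n − #cycles} = (−1)^{229−4} = (−1)^225 = -1.
The Jacobi symbol (13|229) = -1 (Zolotarev) agrees.

-1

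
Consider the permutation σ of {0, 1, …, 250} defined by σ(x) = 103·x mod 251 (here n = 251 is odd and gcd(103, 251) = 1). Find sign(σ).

+1

Trace 117: π^k(117) = [117, 3, 58, 201, 121, 164, 75] for k=0..6.
3 cycles of lengths [125, 125, 1].
Σ(ℓ_i−1) = 251−3 = 248; sign = (−1)^248 = +1.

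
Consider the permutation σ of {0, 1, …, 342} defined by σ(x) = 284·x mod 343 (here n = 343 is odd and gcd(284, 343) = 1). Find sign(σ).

+1

Trace 64: π^k(64) = [64, 340, 177, 190, 109, 86, 71] for k=0..6.
The orbit structure of x ↦ 284x mod 343: 7 orbits of sizes [147, 147, 21, 21, 3, 3, 1].
Σ(ℓ_i−1) = 343−7 = 336; sign = (−1)^336 = +1.
Zolotarev: (284|343) = +1, matching the cycle-count sign.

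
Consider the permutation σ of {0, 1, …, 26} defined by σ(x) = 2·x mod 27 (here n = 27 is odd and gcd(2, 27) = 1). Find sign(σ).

Start at x=13: 13 → 26 → 25 → 23 → 19 → 11 → 22 → … (one orbit).
4 cycles of lengths [18, 6, 2, 1].
27 − 4 = 23 transpositions; sign(π) = (−1)^23 = -1.

-1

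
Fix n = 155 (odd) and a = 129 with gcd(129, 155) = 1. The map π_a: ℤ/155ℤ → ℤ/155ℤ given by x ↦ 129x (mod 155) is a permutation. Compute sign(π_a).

+1

Trace 149: π^k(149) = [149, 1, 129, 56, 94, 36] for k=0..5.
Decompose π into cycles: lengths [6, 6, 6, 6, 6, 6, 6, 6, 6, 6, 6, 6, 6, 6, 6, 6, 6, 6, 6, 6, 3, 3, 3, 3, 3, 3, 3, 3, 3, 3, 2, 2, 1] (33 cycles, including the fixed point 0).
155 − 33 = 122 transpositions; sign(π) = (−1)^122 = +1.
(129|155)_J = +1 (Zolotarev's lemma cross-check).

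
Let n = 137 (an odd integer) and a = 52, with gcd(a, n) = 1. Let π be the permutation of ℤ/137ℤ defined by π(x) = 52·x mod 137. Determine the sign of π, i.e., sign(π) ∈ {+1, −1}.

-1

Trace 11: π^k(11) = [11, 24, 15, 95, 8, 5, 123] for k=0..6.
The orbit structure of x ↦ 52x mod 137: 2 orbits of sizes [136, 1].
sign(π) = (−1)^{n − #cycles} = (−1)^{137−2} = (−1)^135 = -1.
The Jacobi symbol (52|137) = -1 (Zolotarev) agrees.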